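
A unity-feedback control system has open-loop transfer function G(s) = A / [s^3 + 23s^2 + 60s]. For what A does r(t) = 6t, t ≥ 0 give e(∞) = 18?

20

Lowest-order denominator term is 60s, so the open loop has 1 pole at the origin → type 1 system.
K_v = lim_{s→0} s·G(s) = A / 60 = (1/60)·A.
e_ss = 6/K_v = 18 ⇒ K_v = 1/3 ⇒ A = (1/3)/(1/60) = 20.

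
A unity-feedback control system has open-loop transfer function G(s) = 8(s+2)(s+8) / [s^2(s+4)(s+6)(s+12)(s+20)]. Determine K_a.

System type = 2 (two poles at s=0).
K_a = lim_{s→0} s^2·G(s) = 8·2·8 / (4·6·12·20) = 1/45.

1/45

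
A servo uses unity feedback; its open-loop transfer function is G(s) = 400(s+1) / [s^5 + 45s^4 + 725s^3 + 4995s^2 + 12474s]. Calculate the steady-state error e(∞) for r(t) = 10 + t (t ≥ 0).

Factoring s from the denominator leaves a polynomial with constant term 12474, so the system is type 1. Taking each input component in turn:
  • 10: tracked with zero error.
  • t: e_ss = 1/K_v with K_v=200/6237 → 31.185.
Total e_ss = 31.185.

31.185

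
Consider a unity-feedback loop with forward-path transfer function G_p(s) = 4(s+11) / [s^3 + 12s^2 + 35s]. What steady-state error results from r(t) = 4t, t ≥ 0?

Lowest-order denominator term is 35s, so the open loop has 1 pole at the origin → type 1 system.
K_v = lim_{s→0} s·G_p(s) = 4·11 / 35 = 44/35.
e_ss = 4/K_v = 4/(44/35) = 35/11.

35/11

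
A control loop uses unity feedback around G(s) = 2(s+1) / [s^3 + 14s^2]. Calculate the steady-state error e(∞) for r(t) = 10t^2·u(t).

Factoring s^2 from the denominator leaves a polynomial with constant term 14, so the system is type 2.
K_a = lim_{s→0} s^2·G(s) = 2·1 / 14 = 1/7.
r(t) = 10t^2 gives R(s) = 20/s^3.
e_ss = 20/K_a = 20/(1/7) = 140.

140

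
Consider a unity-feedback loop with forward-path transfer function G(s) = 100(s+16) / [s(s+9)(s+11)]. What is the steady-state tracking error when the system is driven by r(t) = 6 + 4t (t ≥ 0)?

0.2475

G(s) has one factor of s in the denominator, so the system is type 1. Treating each term separately:
  • 6: tracked with zero error.
  • 4t: e_ss = 4/K_v with K_v=1600/99 → 0.2475.
Total e_ss = 0.2475.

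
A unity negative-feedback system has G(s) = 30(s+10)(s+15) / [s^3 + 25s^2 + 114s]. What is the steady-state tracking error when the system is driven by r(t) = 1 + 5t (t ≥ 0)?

Factoring s from the denominator leaves a polynomial with constant term 114, so the system is type 1. By superposition:
  • 1: tracked with zero error.
  • 5t: e_ss = 5/K_v with K_v=750/19 → 19/150.
Total e_ss = 19/150.

19/150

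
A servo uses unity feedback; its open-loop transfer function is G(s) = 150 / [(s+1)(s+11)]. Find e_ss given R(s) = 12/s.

132/161

System type = 0 (no poles at s=0).
K_p = lim_{s→0} G(s) = 150 / (1·11) = 150/11.
e_ss = 12/(1 + K_p) = 12/(161/11) = 132/161.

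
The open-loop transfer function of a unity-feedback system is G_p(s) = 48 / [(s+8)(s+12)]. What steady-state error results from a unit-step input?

No free integrators in G_p(s): this is a type 0 system.
K_p = lim_{s→0} G_p(s) = 48 / (8·12) = 0.5.
e_ss = 1/(1 + K_p) = 1/1.5 = 2/3.

2/3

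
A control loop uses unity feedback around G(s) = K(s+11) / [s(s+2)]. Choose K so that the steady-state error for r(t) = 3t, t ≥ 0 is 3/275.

50

G(s) has one factor of s in the denominator, so the system is type 1.
K_v = lim_{s→0} s·G(s) = K·11 / (2) = 5.5·K.
e_ss = 3/K_v = 3/275 ⇒ K_v = 275 ⇒ K = 275/5.5 = 50.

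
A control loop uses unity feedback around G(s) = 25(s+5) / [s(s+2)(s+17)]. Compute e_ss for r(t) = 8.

One free integrator in G(s): this is a type 1 system.
A type-1 system has K_p = ∞, so it tracks a step input with zero steady-state error.

0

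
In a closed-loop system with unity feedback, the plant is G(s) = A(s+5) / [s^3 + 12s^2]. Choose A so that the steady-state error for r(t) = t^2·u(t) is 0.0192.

Factoring s^2 from the denominator leaves a polynomial with constant term 12, so the system is type 2.
K_a = lim_{s→0} s^2·G(s) = A·5 / 12 = (5/12)·A.
e_ss = 2/K_a = 0.0192 ⇒ K_a = 625/6 ⇒ A = (625/6)/(5/12) = 250.

250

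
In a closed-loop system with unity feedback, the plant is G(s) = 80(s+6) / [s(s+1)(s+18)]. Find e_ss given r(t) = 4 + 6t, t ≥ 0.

One free integrator in G(s): this is a type 1 system. Treating each term separately:
  • 4: tracked with zero error.
  • 6t: e_ss = 6/K_v with K_v=80/3 → 0.225.
Total e_ss = 0.225.

0.225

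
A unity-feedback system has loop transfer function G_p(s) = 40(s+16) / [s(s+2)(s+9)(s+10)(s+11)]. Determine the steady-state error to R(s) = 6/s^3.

The open loop has one pole at the origin → type 1 system.
K_a = lim_{s→0} s^2·G_p(s) = 0; the steady-state error to this parabolic input grows without bound.

infinity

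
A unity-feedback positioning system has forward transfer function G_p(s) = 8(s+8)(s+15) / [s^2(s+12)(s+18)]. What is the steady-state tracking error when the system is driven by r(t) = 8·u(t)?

System type = 2 (two poles at s=0).
K_p = ∞ for a type-2 system; e_ss to a step is zero.

0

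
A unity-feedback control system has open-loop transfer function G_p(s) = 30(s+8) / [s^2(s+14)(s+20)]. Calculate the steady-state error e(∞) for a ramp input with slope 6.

The open loop has two poles at the origin → type 2 system.
K_v = ∞ for a type-2 system; e_ss to a ramp is zero.

0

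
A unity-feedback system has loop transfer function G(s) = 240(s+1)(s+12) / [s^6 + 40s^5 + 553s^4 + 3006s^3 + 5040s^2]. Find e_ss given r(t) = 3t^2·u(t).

Lowest-order denominator term is 5040s^2, so the open loop has 2 poles at the origin → type 2 system.
K_a = lim_{s→0} s^2·G(s) = 240·1·12 / 5040 = 4/7.
r(t) = 3t^2 gives R(s) = 6/s^3.
e_ss = 6/K_a = 6/(4/7) = 10.5.

10.5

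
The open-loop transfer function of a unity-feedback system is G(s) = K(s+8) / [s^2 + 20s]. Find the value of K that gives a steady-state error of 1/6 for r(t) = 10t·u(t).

The denominator has no term below 20s — 1 pole at s=0, type 1.
K_v = lim_{s→0} s·G(s) = K·8 / 20 = 0.4·K.
e_ss = 10/K_v = 1/6 ⇒ K_v = 60 ⇒ K = 60/0.4 = 150.

150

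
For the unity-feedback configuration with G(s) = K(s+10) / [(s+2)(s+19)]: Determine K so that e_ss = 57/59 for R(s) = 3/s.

8

No free integrators in G(s): this is a type 0 system.
K_p = lim_{s→0} G(s) = K·10 / (2·19) = (5/19)·K.
e_ss = 3/(1 + K_p) = 57/59 ⇒ 1 + (5/19)·K = 59/19 ⇒ K = 8.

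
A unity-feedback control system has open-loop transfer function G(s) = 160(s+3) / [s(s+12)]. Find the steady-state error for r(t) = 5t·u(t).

System type = 1 (one pole at s=0).
K_v = lim_{s→0} s·G(s) = 160·3 / (12) = 40.
e_ss = 5/K_v = 5/40 = 0.125.

0.125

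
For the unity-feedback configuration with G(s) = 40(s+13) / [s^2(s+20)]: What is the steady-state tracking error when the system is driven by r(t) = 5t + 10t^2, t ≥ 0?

System type = 2 (two poles at s=0). Taking each input component in turn:
  • 5t: tracked with zero error.
  • 10t^2: e_ss = 20/K_a with K_a=26 → 10/13.
Total e_ss = 10/13.

10/13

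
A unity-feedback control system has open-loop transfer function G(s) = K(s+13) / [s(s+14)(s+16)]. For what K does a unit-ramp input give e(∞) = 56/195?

60

The open loop has one pole at the origin → type 1 system.
K_v = lim_{s→0} s·G(s) = K·13 / (14·16) = (13/224)·K.
e_ss = 1/K_v = 56/195 ⇒ K_v = 195/56 ⇒ K = (195/56)/(13/224) = 60.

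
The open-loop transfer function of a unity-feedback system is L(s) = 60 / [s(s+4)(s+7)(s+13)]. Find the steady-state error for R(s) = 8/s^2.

The open loop has one pole at the origin → type 1 system.
K_v = lim_{s→0} s·L(s) = 60 / (4·7·13) = 15/91.
e_ss = 8/K_v = 8/(15/91) = 728/15.

728/15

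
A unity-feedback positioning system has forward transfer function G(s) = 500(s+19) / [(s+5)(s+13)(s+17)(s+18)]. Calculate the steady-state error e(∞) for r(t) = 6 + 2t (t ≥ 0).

infinity

The open loop has no poles at the origin → type 0 system. Treating each term separately:
  • 6: e_ss = 6/(1+K_p) with K_p=950/1989 → 11934/2939.
  • 2t: a type-0 system cannot track it, e_ss → ∞.
The unbounded component dominates.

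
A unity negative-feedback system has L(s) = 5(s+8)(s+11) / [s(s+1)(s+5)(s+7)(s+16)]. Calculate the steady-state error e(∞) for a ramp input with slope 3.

42/11

One free integrator in L(s): this is a type 1 system.
K_v = lim_{s→0} s·L(s) = 5·8·11 / (1·5·7·16) = 11/14.
e_ss = 3/K_v = 3/(11/14) = 42/11.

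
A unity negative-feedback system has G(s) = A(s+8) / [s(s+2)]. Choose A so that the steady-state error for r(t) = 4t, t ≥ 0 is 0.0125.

80

One free integrator in G(s): this is a type 1 system.
K_v = lim_{s→0} s·G(s) = A·8 / (2) = 4·A.
e_ss = 4/K_v = 0.0125 ⇒ K_v = 320 ⇒ A = 320/4 = 80.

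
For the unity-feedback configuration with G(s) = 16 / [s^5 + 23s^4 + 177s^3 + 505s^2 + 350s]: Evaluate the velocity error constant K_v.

Factoring s from the denominator leaves a polynomial with constant term 350, so the system is type 1.
K_v = lim_{s→0} s·G(s) = 16 / 350 = 8/175.

8/175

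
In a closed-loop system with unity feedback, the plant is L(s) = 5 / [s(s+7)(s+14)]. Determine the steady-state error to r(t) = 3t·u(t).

58.8

L(s) has one factor of s in the denominator, so the system is type 1.
K_v = lim_{s→0} s·L(s) = 5 / (7·14) = 5/98.
e_ss = 3/K_v = 3/(5/98) = 58.8.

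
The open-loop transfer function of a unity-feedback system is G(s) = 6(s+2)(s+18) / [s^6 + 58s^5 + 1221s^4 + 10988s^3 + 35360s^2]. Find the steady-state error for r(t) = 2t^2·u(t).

17680/27

The denominator has no term below 35360s^2 — 2 poles at s=0, type 2.
K_a = lim_{s→0} s^2·G(s) = 6·2·18 / 35360 = 27/4420.
r(t) = 2t^2 gives R(s) = 4/s^3.
e_ss = 4/K_a = 4/(27/4420) = 17680/27.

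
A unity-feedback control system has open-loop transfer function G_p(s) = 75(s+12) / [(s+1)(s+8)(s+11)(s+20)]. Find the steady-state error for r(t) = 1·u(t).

88/133

No free integrators in G_p(s): this is a type 0 system.
K_p = lim_{s→0} G_p(s) = 75·12 / (1·8·11·20) = 45/88.
e_ss = 1/(1 + K_p) = 1/(133/88) = 88/133.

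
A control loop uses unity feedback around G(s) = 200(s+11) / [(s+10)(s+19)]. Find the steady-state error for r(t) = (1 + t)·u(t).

infinity

System type = 0 (no poles at s=0). Treating each term separately:
  • 1: e_ss = 1/(1+K_p) with K_p=220/19 → 19/239.
  • t: a type-0 system cannot track it, e_ss → ∞.
The unbounded component dominates.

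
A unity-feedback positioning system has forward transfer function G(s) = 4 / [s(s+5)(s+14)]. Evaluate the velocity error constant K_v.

2/35

System type = 1 (one pole at s=0).
K_v = lim_{s→0} s·G(s) = 4 / (5·14) = 2/35.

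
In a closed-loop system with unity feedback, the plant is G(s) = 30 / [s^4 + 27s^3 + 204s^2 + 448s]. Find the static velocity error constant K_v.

Factoring s from the denominator leaves a polynomial with constant term 448, so the system is type 1.
K_v = lim_{s→0} s·G(s) = 30 / 448 = 15/224.

15/224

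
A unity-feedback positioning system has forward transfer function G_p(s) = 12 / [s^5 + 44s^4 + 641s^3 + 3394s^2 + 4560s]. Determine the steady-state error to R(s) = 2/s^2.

760

Lowest-order denominator term is 4560s, so the open loop has 1 pole at the origin → type 1 system.
K_v = lim_{s→0} s·G_p(s) = 12 / 4560 = 1/380.
e_ss = 2/K_v = 2/(1/380) = 760.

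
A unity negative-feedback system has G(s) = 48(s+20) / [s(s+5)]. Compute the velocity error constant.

The open loop has one pole at the origin → type 1 system.
K_v = lim_{s→0} s·G(s) = 48·20 / (5) = 192.

192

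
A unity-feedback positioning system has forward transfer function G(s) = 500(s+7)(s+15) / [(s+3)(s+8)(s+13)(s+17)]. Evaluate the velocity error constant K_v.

0

The open loop has no poles at the origin → type 0 system.
K_v = lim_{s→0} s·G(s) = 0 (the extra factor of s kills the finite limit).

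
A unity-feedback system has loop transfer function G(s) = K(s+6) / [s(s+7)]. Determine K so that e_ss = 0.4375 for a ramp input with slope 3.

The open loop has one pole at the origin → type 1 system.
K_v = lim_{s→0} s·G(s) = K·6 / (7) = (6/7)·K.
e_ss = 3/K_v = 0.4375 ⇒ K_v = 48/7 ⇒ K = (48/7)/(6/7) = 8.

8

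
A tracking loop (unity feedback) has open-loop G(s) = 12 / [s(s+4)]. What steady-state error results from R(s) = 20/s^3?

infinity

System type = 1 (one pole at s=0).
K_a = lim_{s→0} s^2·G(s) = 0; the steady-state error to this parabolic input grows without bound.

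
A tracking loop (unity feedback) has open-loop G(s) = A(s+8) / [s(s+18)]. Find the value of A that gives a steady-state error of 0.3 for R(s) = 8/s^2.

60

G(s) has one factor of s in the denominator, so the system is type 1.
K_v = lim_{s→0} s·G(s) = A·8 / (18) = (4/9)·A.
e_ss = 8/K_v = 0.3 ⇒ K_v = 80/3 ⇒ A = (80/3)/(4/9) = 60.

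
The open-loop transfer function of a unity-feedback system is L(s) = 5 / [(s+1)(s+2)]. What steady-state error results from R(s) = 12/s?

The open loop has no poles at the origin → type 0 system.
K_p = lim_{s→0} L(s) = 5 / (1·2) = 2.5.
e_ss = 12/(1 + K_p) = 12/3.5 = 24/7.

24/7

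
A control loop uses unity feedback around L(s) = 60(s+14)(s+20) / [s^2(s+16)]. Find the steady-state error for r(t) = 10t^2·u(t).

2/105

L(s) has two factors of s in the denominator, so the system is type 2.
K_a = lim_{s→0} s^2·L(s) = 60·14·20 / (16) = 1050.
r(t) = 10t^2 gives R(s) = 20/s^3.
e_ss = 20/K_a = 20/1050 = 2/105.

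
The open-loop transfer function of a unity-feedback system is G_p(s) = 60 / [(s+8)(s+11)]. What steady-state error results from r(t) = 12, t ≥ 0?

264/37

System type = 0 (no poles at s=0).
K_p = lim_{s→0} G_p(s) = 60 / (8·11) = 15/22.
e_ss = 12/(1 + K_p) = 12/(37/22) = 264/37.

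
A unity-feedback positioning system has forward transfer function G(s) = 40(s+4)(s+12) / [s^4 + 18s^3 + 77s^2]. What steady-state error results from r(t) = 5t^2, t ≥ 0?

77/192

Factoring s^2 from the denominator leaves a polynomial with constant term 77, so the system is type 2.
K_a = lim_{s→0} s^2·G(s) = 40·4·12 / 77 = 1920/77.
r(t) = 5t^2 gives R(s) = 10/s^3.
e_ss = 10/K_a = 10/(1920/77) = 77/192.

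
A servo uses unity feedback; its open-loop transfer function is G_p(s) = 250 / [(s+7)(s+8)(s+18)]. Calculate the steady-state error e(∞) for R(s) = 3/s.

1512/629

The open loop has no poles at the origin → type 0 system.
K_p = lim_{s→0} G_p(s) = 250 / (7·8·18) = 125/504.
e_ss = 3/(1 + K_p) = 3/(629/504) = 1512/629.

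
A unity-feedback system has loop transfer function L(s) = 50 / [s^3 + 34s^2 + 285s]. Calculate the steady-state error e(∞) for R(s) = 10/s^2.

Lowest-order denominator term is 285s, so the open loop has 1 pole at the origin → type 1 system.
K_v = lim_{s→0} s·L(s) = 50 / 285 = 10/57.
e_ss = 10/K_v = 10/(10/57) = 57.

57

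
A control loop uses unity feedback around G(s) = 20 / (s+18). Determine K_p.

10/9

No free integrators in G(s): this is a type 0 system.
K_p = lim_{s→0} G(s) = 20 / (18) = 10/9.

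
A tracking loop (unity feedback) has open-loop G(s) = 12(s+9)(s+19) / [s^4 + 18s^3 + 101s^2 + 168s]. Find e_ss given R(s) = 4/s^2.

The denominator has no term below 168s — 1 pole at s=0, type 1.
K_v = lim_{s→0} s·G(s) = 12·9·19 / 168 = 171/14.
e_ss = 4/K_v = 4/(171/14) = 56/171.

56/171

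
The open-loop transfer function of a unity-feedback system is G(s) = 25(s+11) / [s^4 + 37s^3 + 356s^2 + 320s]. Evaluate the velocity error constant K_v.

Factoring s from the denominator leaves a polynomial with constant term 320, so the system is type 1.
K_v = lim_{s→0} s·G(s) = 25·11 / 320 = 55/64.

55/64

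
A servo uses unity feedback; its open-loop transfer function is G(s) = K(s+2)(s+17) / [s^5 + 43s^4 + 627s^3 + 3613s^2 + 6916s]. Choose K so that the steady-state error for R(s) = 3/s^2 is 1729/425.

150

The denominator has no term below 6916s — 1 pole at s=0, type 1.
K_v = lim_{s→0} s·G(s) = K·2·17 / 6916 = (17/3458)·K.
e_ss = 3/K_v = 1729/425 ⇒ K_v = 1275/1729 ⇒ K = (1275/1729)/(17/3458) = 150.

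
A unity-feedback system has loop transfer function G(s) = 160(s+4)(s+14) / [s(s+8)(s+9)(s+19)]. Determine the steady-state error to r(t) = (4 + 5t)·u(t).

G(s) has one factor of s in the denominator, so the system is type 1. By superposition:
  • 4: tracked with zero error.
  • 5t: e_ss = 5/K_v with K_v=1120/171 → 171/224.
Total e_ss = 171/224.

171/224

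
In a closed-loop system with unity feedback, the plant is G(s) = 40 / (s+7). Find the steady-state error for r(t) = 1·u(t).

7/47

System type = 0 (no poles at s=0).
K_p = lim_{s→0} G(s) = 40 / (7) = 40/7.
e_ss = 1/(1 + K_p) = 1/(47/7) = 7/47.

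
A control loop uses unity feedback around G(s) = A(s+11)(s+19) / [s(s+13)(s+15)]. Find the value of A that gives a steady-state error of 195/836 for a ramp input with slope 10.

40

One free integrator in G(s): this is a type 1 system.
K_v = lim_{s→0} s·G(s) = A·11·19 / (13·15) = (209/195)·A.
e_ss = 10/K_v = 195/836 ⇒ K_v = 1672/39 ⇒ A = (1672/39)/(209/195) = 40.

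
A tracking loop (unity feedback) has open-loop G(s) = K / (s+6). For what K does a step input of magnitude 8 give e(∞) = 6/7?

G(s) has no factors of s in the denominator, so the system is type 0.
K_p = lim_{s→0} G(s) = K / (6) = (1/6)·K.
e_ss = 8/(1 + K_p) = 6/7 ⇒ 1 + (1/6)·K = 28/3 ⇒ K = 50.

50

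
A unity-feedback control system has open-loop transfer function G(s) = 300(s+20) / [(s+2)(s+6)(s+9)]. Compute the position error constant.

500/9

No free integrators in G(s): this is a type 0 system.
K_p = lim_{s→0} G(s) = 300·20 / (2·6·9) = 500/9.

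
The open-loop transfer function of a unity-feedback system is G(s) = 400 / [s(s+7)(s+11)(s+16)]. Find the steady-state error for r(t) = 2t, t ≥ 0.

6.16

The open loop has one pole at the origin → type 1 system.
K_v = lim_{s→0} s·G(s) = 400 / (7·11·16) = 25/77.
e_ss = 2/K_v = 2/(25/77) = 6.16.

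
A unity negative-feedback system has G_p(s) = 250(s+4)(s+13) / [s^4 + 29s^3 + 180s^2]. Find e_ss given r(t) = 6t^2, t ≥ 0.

54/325

Factoring s^2 from the denominator leaves a polynomial with constant term 180, so the system is type 2.
K_a = lim_{s→0} s^2·G_p(s) = 250·4·13 / 180 = 650/9.
r(t) = 6t^2 gives R(s) = 12/s^3.
e_ss = 12/K_a = 12/(650/9) = 54/325.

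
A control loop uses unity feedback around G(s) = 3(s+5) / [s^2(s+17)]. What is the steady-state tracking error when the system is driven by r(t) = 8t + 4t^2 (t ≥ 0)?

136/15

The open loop has two poles at the origin → type 2 system. Taking each input component in turn:
  • 8t: tracked with zero error.
  • 4t^2: e_ss = 8/K_a with K_a=15/17 → 136/15.
Total e_ss = 136/15.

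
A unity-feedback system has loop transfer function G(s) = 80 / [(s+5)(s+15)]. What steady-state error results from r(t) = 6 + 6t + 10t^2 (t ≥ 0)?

The open loop has no poles at the origin → type 0 system. By superposition:
  • 6: e_ss = 6/(1+K_p) with K_p=16/15 → 90/31.
  • 6t: a type-0 system cannot track it, e_ss → ∞.
  • 10t^2: a type-0 system cannot track it, e_ss → ∞.
The unbounded component dominates.

infinity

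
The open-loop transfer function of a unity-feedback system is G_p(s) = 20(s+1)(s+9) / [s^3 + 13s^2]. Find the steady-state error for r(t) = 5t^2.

13/18

The denominator has no term below 13s^2 — 2 poles at s=0, type 2.
K_a = lim_{s→0} s^2·G_p(s) = 20·1·9 / 13 = 180/13.
r(t) = 5t^2 gives R(s) = 10/s^3.
e_ss = 10/K_a = 10/(180/13) = 13/18.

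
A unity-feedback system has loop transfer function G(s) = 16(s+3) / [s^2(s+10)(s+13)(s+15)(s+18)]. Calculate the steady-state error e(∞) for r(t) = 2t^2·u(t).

Two free integrators in G(s): this is a type 2 system.
K_a = lim_{s→0} s^2·G(s) = 16·3 / (10·13·15·18) = 4/2925.
r(t) = 2t^2 gives R(s) = 4/s^3.
e_ss = 4/K_a = 4/(4/2925) = 2925.

2925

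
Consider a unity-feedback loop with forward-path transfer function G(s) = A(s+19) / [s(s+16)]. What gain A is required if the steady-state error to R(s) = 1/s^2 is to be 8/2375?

250

The open loop has one pole at the origin → type 1 system.
K_v = lim_{s→0} s·G(s) = A·19 / (16) = 1.1875·A.
e_ss = 1/K_v = 8/2375 ⇒ K_v = 296.875 ⇒ A = 296.875/1.1875 = 250.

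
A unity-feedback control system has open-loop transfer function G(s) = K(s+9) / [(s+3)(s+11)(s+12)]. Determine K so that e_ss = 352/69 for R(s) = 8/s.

25

No free integrators in G(s): this is a type 0 system.
K_p = lim_{s→0} G(s) = K·9 / (3·11·12) = (1/44)·K.
e_ss = 8/(1 + K_p) = 352/69 ⇒ 1 + (1/44)·K = 69/44 ⇒ K = 25.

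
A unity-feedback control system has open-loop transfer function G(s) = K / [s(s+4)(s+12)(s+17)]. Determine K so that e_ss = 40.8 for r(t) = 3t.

60

One free integrator in G(s): this is a type 1 system.
K_v = lim_{s→0} s·G(s) = K / (4·12·17) = (1/816)·K.
e_ss = 3/K_v = 40.8 ⇒ K_v = 5/68 ⇒ K = (5/68)/(1/816) = 60.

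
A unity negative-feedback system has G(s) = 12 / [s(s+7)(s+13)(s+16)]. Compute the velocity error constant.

3/364

G(s) has one factor of s in the denominator, so the system is type 1.
K_v = lim_{s→0} s·G(s) = 12 / (7·13·16) = 3/364.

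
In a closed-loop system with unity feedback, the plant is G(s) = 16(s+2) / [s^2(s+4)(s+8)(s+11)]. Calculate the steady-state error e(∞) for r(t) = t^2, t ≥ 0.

22

The open loop has two poles at the origin → type 2 system.
K_a = lim_{s→0} s^2·G(s) = 16·2 / (4·8·11) = 1/11.
r(t) = t^2 gives R(s) = 2/s^3.
e_ss = 2/K_a = 2/(1/11) = 22.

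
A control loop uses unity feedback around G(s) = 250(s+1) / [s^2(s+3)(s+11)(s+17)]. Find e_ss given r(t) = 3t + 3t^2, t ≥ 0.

13.464

G(s) has two factors of s in the denominator, so the system is type 2. By superposition:
  • 3t: tracked with zero error.
  • 3t^2: e_ss = 6/K_a with K_a=250/561 → 13.464.
Total e_ss = 13.464.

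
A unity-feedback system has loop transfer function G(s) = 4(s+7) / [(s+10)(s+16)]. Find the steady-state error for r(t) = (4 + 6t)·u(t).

The open loop has no poles at the origin → type 0 system. Taking each input component in turn:
  • 4: e_ss = 4/(1+K_p) with K_p=0.175 → 160/47.
  • 6t: a type-0 system cannot track it, e_ss → ∞.
The unbounded component dominates.

infinity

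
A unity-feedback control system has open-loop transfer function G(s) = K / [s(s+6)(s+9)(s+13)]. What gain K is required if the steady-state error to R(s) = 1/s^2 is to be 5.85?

120

System type = 1 (one pole at s=0).
K_v = lim_{s→0} s·G(s) = K / (6·9·13) = (1/702)·K.
e_ss = 1/K_v = 5.85 ⇒ K_v = 20/117 ⇒ K = (20/117)/(1/702) = 120.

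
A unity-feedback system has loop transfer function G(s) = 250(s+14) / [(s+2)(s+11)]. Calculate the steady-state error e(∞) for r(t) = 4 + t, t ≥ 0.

The open loop has no poles at the origin → type 0 system. Treating each term separately:
  • 4: e_ss = 4/(1+K_p) with K_p=1750/11 → 44/1761.
  • t: a type-0 system cannot track it, e_ss → ∞.
The unbounded component dominates.

infinity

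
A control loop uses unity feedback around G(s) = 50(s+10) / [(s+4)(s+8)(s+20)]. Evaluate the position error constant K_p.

System type = 0 (no poles at s=0).
K_p = lim_{s→0} G(s) = 50·10 / (4·8·20) = 25/32.

25/32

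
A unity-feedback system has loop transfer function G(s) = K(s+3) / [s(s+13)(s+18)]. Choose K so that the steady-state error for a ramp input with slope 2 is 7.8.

The open loop has one pole at the origin → type 1 system.
K_v = lim_{s→0} s·G(s) = K·3 / (13·18) = (1/78)·K.
e_ss = 2/K_v = 7.8 ⇒ K_v = 10/39 ⇒ K = (10/39)/(1/78) = 20.

20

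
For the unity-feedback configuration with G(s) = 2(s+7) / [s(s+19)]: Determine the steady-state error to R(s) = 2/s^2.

19/7

One free integrator in G(s): this is a type 1 system.
K_v = lim_{s→0} s·G(s) = 2·7 / (19) = 14/19.
e_ss = 2/K_v = 2/(14/19) = 19/7.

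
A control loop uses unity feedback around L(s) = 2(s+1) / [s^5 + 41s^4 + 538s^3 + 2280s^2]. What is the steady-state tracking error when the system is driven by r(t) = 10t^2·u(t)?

Lowest-order denominator term is 2280s^2, so the open loop has 2 poles at the origin → type 2 system.
K_a = lim_{s→0} s^2·L(s) = 2·1 / 2280 = 1/1140.
r(t) = 10t^2 gives R(s) = 20/s^3.
e_ss = 20/K_a = 20/(1/1140) = 22800.

22800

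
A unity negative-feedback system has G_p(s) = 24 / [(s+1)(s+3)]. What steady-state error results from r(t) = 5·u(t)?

5/9

System type = 0 (no poles at s=0).
K_p = lim_{s→0} G_p(s) = 24 / (1·3) = 8.
e_ss = 5/(1 + K_p) = 5/9.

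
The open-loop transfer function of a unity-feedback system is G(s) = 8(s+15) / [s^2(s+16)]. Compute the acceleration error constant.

7.5

System type = 2 (two poles at s=0).
K_a = lim_{s→0} s^2·G(s) = 8·15 / (16) = 7.5.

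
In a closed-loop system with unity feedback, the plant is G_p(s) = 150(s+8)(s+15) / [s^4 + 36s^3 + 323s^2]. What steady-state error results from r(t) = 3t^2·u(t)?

323/3000

Lowest-order denominator term is 323s^2, so the open loop has 2 poles at the origin → type 2 system.
K_a = lim_{s→0} s^2·G_p(s) = 150·8·15 / 323 = 18000/323.
r(t) = 3t^2 gives R(s) = 6/s^3.
e_ss = 6/K_a = 6/(18000/323) = 323/3000.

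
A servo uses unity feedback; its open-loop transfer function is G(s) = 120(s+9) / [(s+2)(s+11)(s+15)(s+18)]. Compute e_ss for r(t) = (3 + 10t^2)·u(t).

No free integrators in G(s): this is a type 0 system. Taking each input component in turn:
  • 3: e_ss = 3/(1+K_p) with K_p=2/11 → 33/13.
  • 10t^2: a type-0 system cannot track it, e_ss → ∞.
The unbounded component dominates.

infinity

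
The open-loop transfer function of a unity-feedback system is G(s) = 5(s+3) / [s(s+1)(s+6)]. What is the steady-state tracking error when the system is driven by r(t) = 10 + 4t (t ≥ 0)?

One free integrator in G(s): this is a type 1 system. Treating each term separately:
  • 10: tracked with zero error.
  • 4t: e_ss = 4/K_v with K_v=2.5 → 1.6.
Total e_ss = 1.6.

1.6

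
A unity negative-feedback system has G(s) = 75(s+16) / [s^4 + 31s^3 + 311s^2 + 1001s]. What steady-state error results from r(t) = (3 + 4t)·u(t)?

1001/300

The denominator has no term below 1001s — 1 pole at s=0, type 1. Taking each input component in turn:
  • 3: tracked with zero error.
  • 4t: e_ss = 4/K_v with K_v=1200/1001 → 1001/300.
Total e_ss = 1001/300.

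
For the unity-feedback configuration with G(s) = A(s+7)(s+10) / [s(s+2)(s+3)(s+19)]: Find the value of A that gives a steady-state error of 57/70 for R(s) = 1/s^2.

2

G(s) has one factor of s in the denominator, so the system is type 1.
K_v = lim_{s→0} s·G(s) = A·7·10 / (2·3·19) = (35/57)·A.
e_ss = 1/K_v = 57/70 ⇒ K_v = 70/57 ⇒ A = (70/57)/(35/57) = 2.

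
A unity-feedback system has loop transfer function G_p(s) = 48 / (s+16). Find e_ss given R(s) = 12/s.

The open loop has no poles at the origin → type 0 system.
K_p = lim_{s→0} G_p(s) = 48 / (16) = 3.
e_ss = 12/(1 + K_p) = 12/4 = 3.

3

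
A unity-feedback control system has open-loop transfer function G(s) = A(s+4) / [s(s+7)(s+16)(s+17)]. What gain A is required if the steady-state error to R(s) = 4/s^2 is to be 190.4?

10

G(s) has one factor of s in the denominator, so the system is type 1.
K_v = lim_{s→0} s·G(s) = A·4 / (7·16·17) = (1/476)·A.
e_ss = 4/K_v = 190.4 ⇒ K_v = 5/238 ⇒ A = (5/238)/(1/476) = 10.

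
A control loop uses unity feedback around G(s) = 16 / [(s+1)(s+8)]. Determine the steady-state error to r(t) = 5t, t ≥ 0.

infinity

System type = 0 (no poles at s=0).
For a type-0 system K_v = 0, so e_ss to a ramp input is unbounded.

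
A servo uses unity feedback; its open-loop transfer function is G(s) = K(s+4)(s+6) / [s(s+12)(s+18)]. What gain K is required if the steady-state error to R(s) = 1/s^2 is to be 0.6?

The open loop has one pole at the origin → type 1 system.
K_v = lim_{s→0} s·G(s) = K·4·6 / (12·18) = (1/9)·K.
e_ss = 1/K_v = 0.6 ⇒ K_v = 5/3 ⇒ K = (5/3)/(1/9) = 15.

15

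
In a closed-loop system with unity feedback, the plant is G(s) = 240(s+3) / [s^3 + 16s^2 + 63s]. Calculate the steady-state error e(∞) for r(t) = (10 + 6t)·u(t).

The denominator has no term below 63s — 1 pole at s=0, type 1. Taking each input component in turn:
  • 10: tracked with zero error.
  • 6t: e_ss = 6/K_v with K_v=80/7 → 0.525.
Total e_ss = 0.525.

0.525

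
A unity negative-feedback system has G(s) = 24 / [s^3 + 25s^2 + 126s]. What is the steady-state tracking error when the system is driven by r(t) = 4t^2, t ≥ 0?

infinity

Factoring s from the denominator leaves a polynomial with constant term 126, so the system is type 1.
K_a = lim_{s→0} s^2·G(s) = 0; the steady-state error to this parabolic input grows without bound.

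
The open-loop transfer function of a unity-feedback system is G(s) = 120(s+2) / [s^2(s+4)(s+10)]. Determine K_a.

G(s) has two factors of s in the denominator, so the system is type 2.
K_a = lim_{s→0} s^2·G(s) = 120·2 / (4·10) = 6.

6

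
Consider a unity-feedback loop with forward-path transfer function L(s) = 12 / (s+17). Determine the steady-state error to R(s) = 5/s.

85/29

No free integrators in L(s): this is a type 0 system.
K_p = lim_{s→0} L(s) = 12 / (17) = 12/17.
e_ss = 5/(1 + K_p) = 5/(29/17) = 85/29.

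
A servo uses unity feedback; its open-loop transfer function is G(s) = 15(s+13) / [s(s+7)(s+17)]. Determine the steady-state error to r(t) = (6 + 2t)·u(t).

One free integrator in G(s): this is a type 1 system. Treating each term separately:
  • 6: tracked with zero error.
  • 2t: e_ss = 2/K_v with K_v=195/119 → 238/195.
Total e_ss = 238/195.

238/195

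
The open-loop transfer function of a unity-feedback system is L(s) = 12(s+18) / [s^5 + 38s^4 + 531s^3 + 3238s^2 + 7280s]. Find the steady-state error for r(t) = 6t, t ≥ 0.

Lowest-order denominator term is 7280s, so the open loop has 1 pole at the origin → type 1 system.
K_v = lim_{s→0} s·L(s) = 12·18 / 7280 = 27/910.
e_ss = 6/K_v = 6/(27/910) = 1820/9.

1820/9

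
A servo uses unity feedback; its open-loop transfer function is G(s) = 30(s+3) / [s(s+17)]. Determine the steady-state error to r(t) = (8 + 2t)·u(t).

One free integrator in G(s): this is a type 1 system. Taking each input component in turn:
  • 8: tracked with zero error.
  • 2t: e_ss = 2/K_v with K_v=90/17 → 17/45.
Total e_ss = 17/45.

17/45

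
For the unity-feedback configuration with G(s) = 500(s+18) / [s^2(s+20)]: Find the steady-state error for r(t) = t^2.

1/225

Two free integrators in G(s): this is a type 2 system.
K_a = lim_{s→0} s^2·G(s) = 500·18 / (20) = 450.
r(t) = t^2 gives R(s) = 2/s^3.
e_ss = 2/K_a = 2/450 = 1/225.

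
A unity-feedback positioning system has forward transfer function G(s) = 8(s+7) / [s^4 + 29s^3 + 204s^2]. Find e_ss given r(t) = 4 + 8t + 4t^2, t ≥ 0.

204/7

Lowest-order denominator term is 204s^2, so the open loop has 2 poles at the origin → type 2 system. Treating each term separately:
  • 4: tracked with zero error.
  • 8t: tracked with zero error.
  • 4t^2: e_ss = 8/K_a with K_a=14/51 → 204/7.
Total e_ss = 204/7.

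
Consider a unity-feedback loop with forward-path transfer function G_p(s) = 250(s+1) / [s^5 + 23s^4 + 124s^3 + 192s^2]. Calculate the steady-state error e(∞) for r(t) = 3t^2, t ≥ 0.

The denominator has no term below 192s^2 — 2 poles at s=0, type 2.
K_a = lim_{s→0} s^2·G_p(s) = 250·1 / 192 = 125/96.
r(t) = 3t^2 gives R(s) = 6/s^3.
e_ss = 6/K_a = 6/(125/96) = 4.608.

4.608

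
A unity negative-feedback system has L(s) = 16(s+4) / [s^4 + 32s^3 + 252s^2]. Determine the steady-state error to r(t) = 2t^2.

15.75

Lowest-order denominator term is 252s^2, so the open loop has 2 poles at the origin → type 2 system.
K_a = lim_{s→0} s^2·L(s) = 16·4 / 252 = 16/63.
r(t) = 2t^2 gives R(s) = 4/s^3.
e_ss = 4/K_a = 4/(16/63) = 15.75.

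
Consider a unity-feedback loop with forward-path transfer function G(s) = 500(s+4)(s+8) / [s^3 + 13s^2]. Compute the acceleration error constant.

Lowest-order denominator term is 13s^2, so the open loop has 2 poles at the origin → type 2 system.
K_a = lim_{s→0} s^2·G(s) = 500·4·8 / 13 = 16000/13.

16000/13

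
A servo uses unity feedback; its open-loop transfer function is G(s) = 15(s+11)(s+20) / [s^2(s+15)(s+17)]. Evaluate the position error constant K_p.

K_p = lim_{s→0} G(s); with 2 poles at the origin the limit diverges, so K_p = ∞.

infinity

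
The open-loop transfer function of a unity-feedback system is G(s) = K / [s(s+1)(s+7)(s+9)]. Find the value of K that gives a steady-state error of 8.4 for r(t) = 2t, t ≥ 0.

One free integrator in G(s): this is a type 1 system.
K_v = lim_{s→0} s·G(s) = K / (1·7·9) = (1/63)·K.
e_ss = 2/K_v = 8.4 ⇒ K_v = 5/21 ⇒ K = (5/21)/(1/63) = 15.

15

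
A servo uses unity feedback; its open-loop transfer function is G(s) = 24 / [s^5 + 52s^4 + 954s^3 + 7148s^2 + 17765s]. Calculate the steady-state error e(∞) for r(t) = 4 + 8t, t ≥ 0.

17765/3

The denominator has no term below 17765s — 1 pole at s=0, type 1. Treating each term separately:
  • 4: tracked with zero error.
  • 8t: e_ss = 8/K_v with K_v=24/17765 → 17765/3.
Total e_ss = 17765/3.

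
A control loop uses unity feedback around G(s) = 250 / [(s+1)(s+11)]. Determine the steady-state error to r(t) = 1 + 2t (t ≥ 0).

G(s) has no factors of s in the denominator, so the system is type 0. By superposition:
  • 1: e_ss = 1/(1+K_p) with K_p=250/11 → 11/261.
  • 2t: a type-0 system cannot track it, e_ss → ∞.
The unbounded component dominates.

infinity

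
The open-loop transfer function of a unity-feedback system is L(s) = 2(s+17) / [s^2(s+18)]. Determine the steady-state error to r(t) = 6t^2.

108/17

System type = 2 (two poles at s=0).
K_a = lim_{s→0} s^2·L(s) = 2·17 / (18) = 17/9.
r(t) = 6t^2 gives R(s) = 12/s^3.
e_ss = 12/K_a = 12/(17/9) = 108/17.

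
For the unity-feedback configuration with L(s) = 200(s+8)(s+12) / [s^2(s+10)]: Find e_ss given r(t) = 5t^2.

1/192

L(s) has two factors of s in the denominator, so the system is type 2.
K_a = lim_{s→0} s^2·L(s) = 200·8·12 / (10) = 1920.
r(t) = 5t^2 gives R(s) = 10/s^3.
e_ss = 10/K_a = 10/1920 = 1/192.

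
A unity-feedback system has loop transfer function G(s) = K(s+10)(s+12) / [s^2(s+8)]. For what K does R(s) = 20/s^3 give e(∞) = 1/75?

Two free integrators in G(s): this is a type 2 system.
K_a = lim_{s→0} s^2·G(s) = K·10·12 / (8) = 15·K.
e_ss = 20/K_a = 1/75 ⇒ K_a = 1500 ⇒ K = 1500/15 = 100.

100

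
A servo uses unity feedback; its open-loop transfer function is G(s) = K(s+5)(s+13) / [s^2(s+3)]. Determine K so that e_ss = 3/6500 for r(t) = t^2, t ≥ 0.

Two free integrators in G(s): this is a type 2 system.
K_a = lim_{s→0} s^2·G(s) = K·5·13 / (3) = (65/3)·K.
e_ss = 2/K_a = 3/6500 ⇒ K_a = 13000/3 ⇒ K = (13000/3)/(65/3) = 200.

200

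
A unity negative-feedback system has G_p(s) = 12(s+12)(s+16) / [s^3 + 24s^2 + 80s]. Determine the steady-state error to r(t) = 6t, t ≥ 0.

Factoring s from the denominator leaves a polynomial with constant term 80, so the system is type 1.
K_v = lim_{s→0} s·G_p(s) = 12·12·16 / 80 = 28.8.
e_ss = 6/K_v = 6/28.8 = 5/24.

5/24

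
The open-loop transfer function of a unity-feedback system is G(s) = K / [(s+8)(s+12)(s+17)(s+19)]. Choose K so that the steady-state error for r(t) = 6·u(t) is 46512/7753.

G(s) has no factors of s in the denominator, so the system is type 0.
K_p = lim_{s→0} G(s) = K / (8·12·17·19) = (1/31008)·K.
e_ss = 6/(1 + K_p) = 46512/7753 ⇒ 1 + (1/31008)·K = 7753/7752 ⇒ K = 4.

4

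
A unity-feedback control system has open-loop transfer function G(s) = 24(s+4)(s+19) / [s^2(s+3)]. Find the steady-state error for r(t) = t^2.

The open loop has two poles at the origin → type 2 system.
K_a = lim_{s→0} s^2·G(s) = 24·4·19 / (3) = 608.
r(t) = t^2 gives R(s) = 2/s^3.
e_ss = 2/K_a = 2/608 = 1/304.

1/304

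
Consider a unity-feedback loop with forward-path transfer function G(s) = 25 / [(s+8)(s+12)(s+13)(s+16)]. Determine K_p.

G(s) has no factors of s in the denominator, so the system is type 0.
K_p = lim_{s→0} G(s) = 25 / (8·12·13·16) = 25/19968.

25/19968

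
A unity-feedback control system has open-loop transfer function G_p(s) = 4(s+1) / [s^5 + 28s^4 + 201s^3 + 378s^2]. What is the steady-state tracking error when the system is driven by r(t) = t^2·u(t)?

189

Lowest-order denominator term is 378s^2, so the open loop has 2 poles at the origin → type 2 system.
K_a = lim_{s→0} s^2·G_p(s) = 4·1 / 378 = 2/189.
r(t) = t^2 gives R(s) = 2/s^3.
e_ss = 2/K_a = 2/(2/189) = 189.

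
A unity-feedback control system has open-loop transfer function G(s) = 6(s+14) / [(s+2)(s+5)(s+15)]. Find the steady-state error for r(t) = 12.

100/13

The open loop has no poles at the origin → type 0 system.
K_p = lim_{s→0} G(s) = 6·14 / (2·5·15) = 0.56.
e_ss = 12/(1 + K_p) = 12/1.56 = 100/13.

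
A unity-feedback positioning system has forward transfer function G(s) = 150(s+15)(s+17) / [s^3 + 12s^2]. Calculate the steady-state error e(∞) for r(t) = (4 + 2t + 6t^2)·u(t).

8/2125

Lowest-order denominator term is 12s^2, so the open loop has 2 poles at the origin → type 2 system. Taking each input component in turn:
  • 4: tracked with zero error.
  • 2t: tracked with zero error.
  • 6t^2: e_ss = 12/K_a with K_a=3187.5 → 8/2125.
Total e_ss = 8/2125.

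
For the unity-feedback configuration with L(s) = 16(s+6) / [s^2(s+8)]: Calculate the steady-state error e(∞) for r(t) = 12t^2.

2

L(s) has two factors of s in the denominator, so the system is type 2.
K_a = lim_{s→0} s^2·L(s) = 16·6 / (8) = 12.
r(t) = 12t^2 gives R(s) = 24/s^3.
e_ss = 24/K_a = 24/12 = 2.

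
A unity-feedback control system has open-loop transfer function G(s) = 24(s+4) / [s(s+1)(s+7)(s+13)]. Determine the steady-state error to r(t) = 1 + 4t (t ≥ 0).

System type = 1 (one pole at s=0). Taking each input component in turn:
  • 1: tracked with zero error.
  • 4t: e_ss = 4/K_v with K_v=96/91 → 91/24.
Total e_ss = 91/24.

91/24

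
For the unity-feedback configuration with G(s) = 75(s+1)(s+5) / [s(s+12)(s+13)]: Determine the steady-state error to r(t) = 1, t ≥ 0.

One free integrator in G(s): this is a type 1 system.
K_p = ∞ for a type-1 system; e_ss to a step is zero.

0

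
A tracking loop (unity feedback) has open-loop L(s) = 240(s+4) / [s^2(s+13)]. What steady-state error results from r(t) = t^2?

L(s) has two factors of s in the denominator, so the system is type 2.
K_a = lim_{s→0} s^2·L(s) = 240·4 / (13) = 960/13.
r(t) = t^2 gives R(s) = 2/s^3.
e_ss = 2/K_a = 2/(960/13) = 13/480.

13/480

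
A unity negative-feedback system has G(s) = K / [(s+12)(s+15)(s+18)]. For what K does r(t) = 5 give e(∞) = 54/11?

System type = 0 (no poles at s=0).
K_p = lim_{s→0} G(s) = K / (12·15·18) = (1/3240)·K.
e_ss = 5/(1 + K_p) = 54/11 ⇒ 1 + (1/3240)·K = 55/54 ⇒ K = 60.

60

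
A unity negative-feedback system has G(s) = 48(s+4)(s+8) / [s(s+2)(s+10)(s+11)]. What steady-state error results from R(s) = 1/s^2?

55/384

System type = 1 (one pole at s=0).
K_v = lim_{s→0} s·G(s) = 48·4·8 / (2·10·11) = 384/55.
e_ss = 1/K_v = 1/(384/55) = 55/384.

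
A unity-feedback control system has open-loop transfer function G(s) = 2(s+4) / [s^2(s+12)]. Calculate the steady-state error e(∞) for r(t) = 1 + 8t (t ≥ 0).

Two free integrators in G(s): this is a type 2 system. Treating each term separately:
  • 1: tracked with zero error.
  • 8t: tracked with zero error.
Total e_ss = 0.

0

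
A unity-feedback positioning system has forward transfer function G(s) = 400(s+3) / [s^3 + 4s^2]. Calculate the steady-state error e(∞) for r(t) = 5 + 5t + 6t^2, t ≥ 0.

Lowest-order denominator term is 4s^2, so the open loop has 2 poles at the origin → type 2 system. Taking each input component in turn:
  • 5: tracked with zero error.
  • 5t: tracked with zero error.
  • 6t^2: e_ss = 12/K_a with K_a=300 → 0.04.
Total e_ss = 0.04.

0.04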